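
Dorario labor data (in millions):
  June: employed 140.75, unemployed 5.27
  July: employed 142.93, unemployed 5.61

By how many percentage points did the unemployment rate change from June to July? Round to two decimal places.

June: labor force = 140.75 + 5.27 = 146.02; u = 5.27/146.02 = 3.61%.
July: labor force = 142.93 + 5.61 = 148.54; u = 5.61/148.54 = 3.78%.
Change = 3.78% − 3.61% = +0.17 pp.

The unemployment rate changed by +0.17 percentage points.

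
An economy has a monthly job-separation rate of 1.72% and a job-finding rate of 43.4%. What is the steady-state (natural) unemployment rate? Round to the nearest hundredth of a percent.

At steady state the flows balance: s·E = f·U, so U/(E+U) = s/(s+f).
u* = 1.72 / (1.72 + 43.4) = 1.72 / 45.12 = 3.81%.

Steady-state unemployment rate ≈ 3.81%.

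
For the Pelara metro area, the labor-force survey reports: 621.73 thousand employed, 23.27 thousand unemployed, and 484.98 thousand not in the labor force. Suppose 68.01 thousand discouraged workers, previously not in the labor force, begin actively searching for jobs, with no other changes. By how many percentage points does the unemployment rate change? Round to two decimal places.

Initially, labor force = 621.73 + 23.27 = 645.00 thousand, so u = 23.27/645.00 = 3.61%.
After the change, unemployed and labor force both rise by 68.01 → E = 621.73, U = 91.28, labor force = 713.01 thousand.
New unemployment rate = 91.28 / 713.01 = 12.80%.
Change = 12.80% − 3.61% = +9.19 percentage points.

The unemployment rate changes by +9.19 percentage points.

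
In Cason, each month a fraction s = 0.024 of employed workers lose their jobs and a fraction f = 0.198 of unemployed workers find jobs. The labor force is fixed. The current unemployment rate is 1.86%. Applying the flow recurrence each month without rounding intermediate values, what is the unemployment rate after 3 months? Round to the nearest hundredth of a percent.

With a fixed labor force, u_{t+1} = u_t + s·(1−u_t) − f·u_t = u_t·(1−s−f) + s.
Here 1−s−f = 0.778 and s = 0.024.
u_1 = 0.018600 × 0.778 + 0.024 = 0.038471.
u_2 = 0.038471 × 0.778 + 0.024 = 0.053930.
u_3 = 0.053930 × 0.778 + 0.024 = 0.065958.

Unemployment rate after three months ≈ 6.60%.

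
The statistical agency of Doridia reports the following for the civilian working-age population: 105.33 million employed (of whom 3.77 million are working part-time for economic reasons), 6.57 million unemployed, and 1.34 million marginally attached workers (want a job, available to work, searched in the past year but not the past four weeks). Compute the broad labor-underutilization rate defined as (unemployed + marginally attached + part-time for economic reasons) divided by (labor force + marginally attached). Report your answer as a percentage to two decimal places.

Broad underutilization rate ≈ 10.31%.

Labor force = 105.33 + 6.57 = 111.90 million.
Numerator = 6.57 + 1.34 + 3.77 = 11.68 million.
Denominator = 111.90 + 1.34 = 113.24 million.
Broad rate = 11.68 / 113.24 = 10.31%.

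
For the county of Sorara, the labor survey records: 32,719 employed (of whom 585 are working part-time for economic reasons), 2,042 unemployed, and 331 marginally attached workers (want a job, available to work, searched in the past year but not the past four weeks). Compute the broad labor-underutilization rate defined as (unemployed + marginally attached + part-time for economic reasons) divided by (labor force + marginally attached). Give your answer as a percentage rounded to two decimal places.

Labor force = 32,719 + 2,042 = 34,761.
Numerator = 2,042 + 331 + 585 = 2,958.
Denominator = 34,761 + 331 = 35,092.
Broad rate = 2,958 / 35,092 = 8.43%.

Broad underutilization rate ≈ 8.43%.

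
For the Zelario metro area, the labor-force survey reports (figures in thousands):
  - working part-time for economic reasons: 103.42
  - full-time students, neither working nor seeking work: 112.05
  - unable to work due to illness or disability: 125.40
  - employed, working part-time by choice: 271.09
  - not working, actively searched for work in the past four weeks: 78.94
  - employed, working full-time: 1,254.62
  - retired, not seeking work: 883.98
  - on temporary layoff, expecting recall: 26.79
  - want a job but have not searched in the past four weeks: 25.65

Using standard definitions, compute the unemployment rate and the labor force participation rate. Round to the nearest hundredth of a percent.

Employed = 103.42 + 271.09 + 1,254.62 = 1,629.13 thousand (anyone who worked, including part-time for economic reasons, counts as employed).
Unemployed = 78.94 + 26.79 = 105.73 thousand (jobless and actively searching, or on temporary layoff).
Labor force = 1,629.13 + 105.73 = 1,734.86 thousand.
Not in labor force = 112.05 + 125.40 + 883.98 + 25.65 = 1,147.08 thousand (those not working and not actively searching are outside the labor force — including those who want a job but have given up searching).
Civilian working-age population = 1,734.86 + 1,147.08 = 2,881.94 thousand.
Unemployment rate = 105.73 / 1,734.86 = 6.09%.
Labor force participation rate = 1,734.86 / 2,881.94 = 60.20%.

Unemployment rate ≈ 6.09%; labor force participation rate ≈ 60.20%.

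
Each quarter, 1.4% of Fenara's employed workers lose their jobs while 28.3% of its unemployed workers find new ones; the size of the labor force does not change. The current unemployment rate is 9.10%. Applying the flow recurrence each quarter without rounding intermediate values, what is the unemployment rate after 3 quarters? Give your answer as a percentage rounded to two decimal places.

With a fixed labor force, u_{t+1} = u_t + s·(1−u_t) − f·u_t = u_t·(1−s−f) + s.
Here 1−s−f = 0.703 and s = 0.014.
u_1 = 0.091000 × 0.703 + 0.014 = 0.077973.
u_2 = 0.077973 × 0.703 + 0.014 = 0.068815.
u_3 = 0.068815 × 0.703 + 0.014 = 0.062377.

Unemployment rate after three quarters ≈ 6.24%.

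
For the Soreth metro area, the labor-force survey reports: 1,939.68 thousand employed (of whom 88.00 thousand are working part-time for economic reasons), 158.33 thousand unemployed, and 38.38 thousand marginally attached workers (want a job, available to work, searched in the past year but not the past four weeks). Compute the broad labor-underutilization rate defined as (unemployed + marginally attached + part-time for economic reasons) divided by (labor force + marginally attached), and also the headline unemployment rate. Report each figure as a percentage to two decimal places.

Broad underutilization rate ≈ 13.33%; headline unemployment rate ≈ 7.55%.

Labor force = 1,939.68 + 158.33 = 2,098.01 thousand.
Numerator = 158.33 + 38.38 + 88.00 = 284.71 thousand.
Denominator = 2,098.01 + 38.38 = 2,136.39 thousand.
Broad rate = 284.71 / 2,136.39 = 13.33%.
Headline unemployment rate = 158.33 / 2,098.01 = 7.55%.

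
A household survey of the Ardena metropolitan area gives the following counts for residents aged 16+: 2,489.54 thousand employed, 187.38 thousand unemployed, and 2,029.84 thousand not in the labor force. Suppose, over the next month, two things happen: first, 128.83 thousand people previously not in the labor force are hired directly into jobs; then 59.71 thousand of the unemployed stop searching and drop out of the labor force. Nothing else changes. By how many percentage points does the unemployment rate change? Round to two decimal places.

Initially, labor force = 2,489.54 + 187.38 = 2,676.92 thousand, so u = 187.38/2,676.92 = 7.00%.
After the first change, employed and labor force both rise by 128.83; unemployed unchanged → E = 2,618.37, U = 187.38, labor force = 2,805.75 thousand.
After the second change, unemployed and labor force both fall by 59.71 → E = 2,618.37, U = 127.67, labor force = 2,746.04 thousand.
New unemployment rate = 127.67 / 2,746.04 = 4.65%.
Change = 4.65% − 7.00% = −2.35 percentage points.

The unemployment rate changes by −2.35 percentage points.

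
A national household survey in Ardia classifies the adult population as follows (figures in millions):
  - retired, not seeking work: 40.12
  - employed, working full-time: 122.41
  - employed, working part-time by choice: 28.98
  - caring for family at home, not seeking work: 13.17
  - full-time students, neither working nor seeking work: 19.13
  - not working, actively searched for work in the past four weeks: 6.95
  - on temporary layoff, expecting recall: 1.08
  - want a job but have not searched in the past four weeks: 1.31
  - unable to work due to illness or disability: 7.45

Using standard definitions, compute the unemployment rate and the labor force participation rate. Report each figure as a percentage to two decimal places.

Unemployment rate ≈ 5.04%; labor force participation rate ≈ 66.26%.

Employed = 122.41 + 28.98 = 151.39 million.
Unemployed = 6.95 + 1.08 = 8.03 million (jobless and actively searching, or on temporary layoff).
Labor force = 151.39 + 8.03 = 159.42 million.
Not in labor force = 40.12 + 13.17 + 19.13 + 1.31 + 7.45 = 81.18 million (those not working and not actively searching are outside the labor force — including those who want a job but have given up searching).
Civilian working-age population = 159.42 + 81.18 = 240.60 million.
Unemployment rate = 8.03 / 159.42 = 5.04%.
Labor force participation rate = 159.42 / 240.60 = 66.26%.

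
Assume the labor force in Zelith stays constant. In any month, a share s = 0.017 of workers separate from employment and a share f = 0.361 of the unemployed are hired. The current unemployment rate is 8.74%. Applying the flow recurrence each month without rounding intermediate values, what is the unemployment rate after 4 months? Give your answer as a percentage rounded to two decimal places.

Unemployment rate after four months ≈ 5.13%.

With a fixed labor force, u_{t+1} = u_t + s·(1−u_t) − f·u_t = u_t·(1−s−f) + s.
Here 1−s−f = 0.622 and s = 0.017.
u_1 = 0.087400 × 0.622 + 0.017 = 0.071363.
u_2 = 0.071363 × 0.622 + 0.017 = 0.061388.
u_3 = 0.061388 × 0.622 + 0.017 = 0.055183.
u_4 = 0.055183 × 0.622 + 0.017 = 0.051324.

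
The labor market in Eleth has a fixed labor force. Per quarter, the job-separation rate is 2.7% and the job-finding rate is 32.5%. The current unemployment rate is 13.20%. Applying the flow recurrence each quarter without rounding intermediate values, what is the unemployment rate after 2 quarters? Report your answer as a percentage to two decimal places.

With a fixed labor force, u_{t+1} = u_t + s·(1−u_t) − f·u_t = u_t·(1−s−f) + s.
Here 1−s−f = 0.648 and s = 0.027.
u_1 = 0.132000 × 0.648 + 0.027 = 0.112536.
u_2 = 0.112536 × 0.648 + 0.027 = 0.099923.

Unemployment rate after two quarters ≈ 9.99%.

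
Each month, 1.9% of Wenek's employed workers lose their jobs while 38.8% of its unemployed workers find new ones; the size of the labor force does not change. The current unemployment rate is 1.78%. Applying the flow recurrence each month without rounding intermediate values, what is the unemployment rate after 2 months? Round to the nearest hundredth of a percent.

Unemployment rate after two months ≈ 3.65%.

With a fixed labor force, u_{t+1} = u_t + s·(1−u_t) − f·u_t = u_t·(1−s−f) + s.
Here 1−s−f = 0.593 and s = 0.019.
u_1 = 0.017800 × 0.593 + 0.019 = 0.029555.
u_2 = 0.029555 × 0.593 + 0.019 = 0.036526.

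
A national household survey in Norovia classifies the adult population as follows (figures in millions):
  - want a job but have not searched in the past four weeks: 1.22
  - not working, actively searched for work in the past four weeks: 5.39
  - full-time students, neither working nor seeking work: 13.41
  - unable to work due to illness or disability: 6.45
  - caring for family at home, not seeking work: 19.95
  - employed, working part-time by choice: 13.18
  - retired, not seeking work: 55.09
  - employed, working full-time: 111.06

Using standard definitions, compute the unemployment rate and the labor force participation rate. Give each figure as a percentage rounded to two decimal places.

Employed = 13.18 + 111.06 = 124.24 million.
Unemployed = 5.39 million.
Labor force = 124.24 + 5.39 = 129.63 million.
Not in labor force = 1.22 + 13.41 + 6.45 + 19.95 + 55.09 = 96.12 million (those not working and not actively searching are outside the labor force — including those who want a job but have given up searching).
Civilian working-age population = 129.63 + 96.12 = 225.75 million.
Unemployment rate = 5.39 / 129.63 = 4.16%.
Labor force participation rate = 129.63 / 225.75 = 57.42%.

Unemployment rate ≈ 4.16%; labor force participation rate ≈ 57.42%.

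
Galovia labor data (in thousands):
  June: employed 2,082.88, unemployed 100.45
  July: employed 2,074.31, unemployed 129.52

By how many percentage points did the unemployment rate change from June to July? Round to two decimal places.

The unemployment rate changed by +1.28 percentage points.

June: labor force = 2,082.88 + 100.45 = 2,183.33; u = 100.45/2,183.33 = 4.60%.
July: labor force = 2,074.31 + 129.52 = 2,203.83; u = 129.52/2,203.83 = 5.88%.
Change = 5.88% − 4.60% = +1.28 pp.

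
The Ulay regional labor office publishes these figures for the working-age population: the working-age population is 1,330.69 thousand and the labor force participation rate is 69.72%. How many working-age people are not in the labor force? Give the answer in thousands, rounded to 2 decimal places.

Share not in the labor force = 1 − 0.6972 = 0.3028.
Not in labor force = 0.3028 × 1,330.69 ≈ 402.93 thousand.

About 402.93 thousand are not in the labor force.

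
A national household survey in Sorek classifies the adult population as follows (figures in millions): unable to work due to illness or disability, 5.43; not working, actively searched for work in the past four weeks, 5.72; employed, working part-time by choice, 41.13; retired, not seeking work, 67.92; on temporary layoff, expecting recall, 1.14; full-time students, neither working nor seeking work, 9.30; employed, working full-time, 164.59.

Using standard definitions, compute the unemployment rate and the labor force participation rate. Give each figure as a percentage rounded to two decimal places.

Unemployment rate ≈ 3.23%; labor force participation rate ≈ 72.00%.

Employed = 41.13 + 164.59 = 205.72 million.
Unemployed = 5.72 + 1.14 = 6.86 million (jobless and actively searching, or on temporary layoff).
Labor force = 205.72 + 6.86 = 212.58 million.
Not in labor force = 5.43 + 67.92 + 9.30 = 82.65 million (those not working and not actively searching are outside the labor force).
Civilian working-age population = 212.58 + 82.65 = 295.23 million.
Unemployment rate = 6.86 / 212.58 = 3.23%.
Labor force participation rate = 212.58 / 295.23 = 72.00%.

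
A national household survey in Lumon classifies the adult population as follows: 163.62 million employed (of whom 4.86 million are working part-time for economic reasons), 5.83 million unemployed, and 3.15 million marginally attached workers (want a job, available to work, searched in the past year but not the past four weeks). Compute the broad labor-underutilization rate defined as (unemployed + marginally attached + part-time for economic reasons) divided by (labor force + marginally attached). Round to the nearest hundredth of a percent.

Broad underutilization rate ≈ 8.02%.

Labor force = 163.62 + 5.83 = 169.45 million.
Numerator = 5.83 + 3.15 + 4.86 = 13.84 million.
Denominator = 169.45 + 3.15 = 172.60 million.
Broad rate = 13.84 / 172.60 = 8.02%.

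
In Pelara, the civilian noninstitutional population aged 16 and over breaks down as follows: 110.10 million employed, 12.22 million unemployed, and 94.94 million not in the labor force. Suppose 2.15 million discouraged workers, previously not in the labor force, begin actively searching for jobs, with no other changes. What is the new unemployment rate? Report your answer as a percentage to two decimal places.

New unemployment rate ≈ 11.54%.

Initially, labor force = 110.10 + 12.22 = 122.32 million, so u = 12.22/122.32 = 9.99%.
After the change, unemployed and labor force both rise by 2.15 → E = 110.10, U = 14.37, labor force = 124.47 million.
New unemployment rate = 14.37 / 124.47 = 11.54%.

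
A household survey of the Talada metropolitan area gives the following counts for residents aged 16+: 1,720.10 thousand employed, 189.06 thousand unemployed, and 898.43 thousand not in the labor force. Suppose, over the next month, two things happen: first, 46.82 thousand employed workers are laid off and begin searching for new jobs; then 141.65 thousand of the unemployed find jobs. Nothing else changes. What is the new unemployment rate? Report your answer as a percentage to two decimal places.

Initially, labor force = 1,720.10 + 189.06 = 1,909.16 thousand, so u = 189.06/1,909.16 = 9.90%.
After the first change, employed falls and unemployed rises by 46.82; labor force unchanged → E = 1,673.28, U = 235.88, labor force = 1,909.16 thousand.
After the second change, unemployed falls and employed rises by 141.65; labor force unchanged → E = 1,814.93, U = 94.23, labor force = 1,909.16 thousand.
New unemployment rate = 94.23 / 1,909.16 = 4.94%.

New unemployment rate ≈ 4.94%.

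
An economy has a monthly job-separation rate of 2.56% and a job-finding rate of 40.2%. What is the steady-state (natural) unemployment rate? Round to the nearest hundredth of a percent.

At steady state the flows balance: s·E = f·U, so U/(E+U) = s/(s+f).
u* = 2.56 / (2.56 + 40.2) = 2.56 / 42.76 = 5.99%.

Steady-state unemployment rate ≈ 5.99%.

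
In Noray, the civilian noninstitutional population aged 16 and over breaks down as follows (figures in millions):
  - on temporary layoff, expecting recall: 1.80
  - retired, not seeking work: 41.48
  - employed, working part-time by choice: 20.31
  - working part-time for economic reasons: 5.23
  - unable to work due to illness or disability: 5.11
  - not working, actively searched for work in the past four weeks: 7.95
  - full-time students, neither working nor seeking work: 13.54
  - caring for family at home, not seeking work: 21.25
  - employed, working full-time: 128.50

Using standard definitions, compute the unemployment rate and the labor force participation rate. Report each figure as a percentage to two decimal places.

Employed = 20.31 + 5.23 + 128.50 = 154.04 million (anyone who worked, including part-time for economic reasons, counts as employed).
Unemployed = 1.80 + 7.95 = 9.75 million (jobless and actively searching, or on temporary layoff).
Labor force = 154.04 + 9.75 = 163.79 million.
Not in labor force = 41.48 + 5.11 + 13.54 + 21.25 = 81.38 million (those not working and not actively searching are outside the labor force).
Civilian working-age population = 163.79 + 81.38 = 245.17 million.
Unemployment rate = 9.75 / 163.79 = 5.95%.
Labor force participation rate = 163.79 / 245.17 = 66.81%.

Unemployment rate ≈ 5.95%; labor force participation rate ≈ 66.81%.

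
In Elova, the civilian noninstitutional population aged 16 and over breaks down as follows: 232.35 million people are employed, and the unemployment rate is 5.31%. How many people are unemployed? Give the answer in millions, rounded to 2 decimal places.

About 13.03 million are unemployed.

Let U be the number unemployed. The labor force is E + U, and U/(E+U) = 0.0531.
So U = 0.0531 × 232.35 / (1 − 0.0531) = 12.3378 / 0.9469 ≈ 13.03 million.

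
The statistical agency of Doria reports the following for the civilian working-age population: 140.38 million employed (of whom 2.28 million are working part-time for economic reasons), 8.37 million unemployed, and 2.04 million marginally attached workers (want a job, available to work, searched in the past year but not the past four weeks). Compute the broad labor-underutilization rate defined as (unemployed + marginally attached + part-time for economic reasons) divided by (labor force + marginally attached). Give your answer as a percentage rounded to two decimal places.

Labor force = 140.38 + 8.37 = 148.75 million.
Numerator = 8.37 + 2.04 + 2.28 = 12.69 million.
Denominator = 148.75 + 2.04 = 150.79 million.
Broad rate = 12.69 / 150.79 = 8.42%.

Broad underutilization rate ≈ 8.42%.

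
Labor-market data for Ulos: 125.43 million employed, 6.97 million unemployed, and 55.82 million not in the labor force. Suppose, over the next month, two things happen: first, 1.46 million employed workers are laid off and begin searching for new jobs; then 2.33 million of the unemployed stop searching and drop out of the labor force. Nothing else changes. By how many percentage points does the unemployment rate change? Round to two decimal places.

Initially, labor force = 125.43 + 6.97 = 132.40 million, so u = 6.97/132.40 = 5.26%.
After the first change, employed falls and unemployed rises by 1.46; labor force unchanged → E = 123.97, U = 8.43, labor force = 132.40 million.
After the second change, unemployed and labor force both fall by 2.33 → E = 123.97, U = 6.10, labor force = 130.07 million.
New unemployment rate = 6.10 / 130.07 = 4.69%.
Change = 4.69% − 5.26% = −0.57 percentage points.

The unemployment rate changes by −0.57 percentage points.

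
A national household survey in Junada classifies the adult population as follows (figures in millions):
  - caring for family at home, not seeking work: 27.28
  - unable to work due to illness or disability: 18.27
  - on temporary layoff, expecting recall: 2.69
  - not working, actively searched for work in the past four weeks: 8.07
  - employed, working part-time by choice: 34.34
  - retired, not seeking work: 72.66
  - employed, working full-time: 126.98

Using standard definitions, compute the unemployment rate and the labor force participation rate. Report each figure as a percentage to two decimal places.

Unemployment rate ≈ 6.25%; labor force participation rate ≈ 59.28%.

Employed = 34.34 + 126.98 = 161.32 million.
Unemployed = 2.69 + 8.07 = 10.76 million (jobless and actively searching, or on temporary layoff).
Labor force = 161.32 + 10.76 = 172.08 million.
Not in labor force = 27.28 + 18.27 + 72.66 = 118.21 million (those not working and not actively searching are outside the labor force).
Civilian working-age population = 172.08 + 118.21 = 290.29 million.
Unemployment rate = 10.76 / 172.08 = 6.25%.
Labor force participation rate = 172.08 / 290.29 = 59.28%.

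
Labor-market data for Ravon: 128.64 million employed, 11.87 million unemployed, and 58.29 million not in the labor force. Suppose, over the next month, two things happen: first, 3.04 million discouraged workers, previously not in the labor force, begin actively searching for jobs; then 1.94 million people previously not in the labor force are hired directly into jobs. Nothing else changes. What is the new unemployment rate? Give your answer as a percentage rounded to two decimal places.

Initially, labor force = 128.64 + 11.87 = 140.51 million, so u = 11.87/140.51 = 8.45%.
After the first change, unemployed and labor force both rise by 3.04 → E = 128.64, U = 14.91, labor force = 143.55 million.
After the second change, employed and labor force both rise by 1.94; unemployed unchanged → E = 130.58, U = 14.91, labor force = 145.49 million.
New unemployment rate = 14.91 / 145.49 = 10.25%.

New unemployment rate ≈ 10.25%.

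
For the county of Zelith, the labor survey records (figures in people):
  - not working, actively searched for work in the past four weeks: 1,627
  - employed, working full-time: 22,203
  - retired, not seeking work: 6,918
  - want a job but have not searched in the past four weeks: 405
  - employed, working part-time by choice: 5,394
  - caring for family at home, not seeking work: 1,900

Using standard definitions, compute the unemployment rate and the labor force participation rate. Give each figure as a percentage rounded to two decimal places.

Unemployment rate ≈ 5.57%; labor force participation rate ≈ 76.01%.

Employed = 22,203 + 5,394 = 27,597.
Unemployed = 1,627.
Labor force = 27,597 + 1,627 = 29,224.
Not in labor force = 6,918 + 405 + 1,900 = 9,223 (those not working and not actively searching are outside the labor force — including those who want a job but have given up searching).
Civilian working-age population = 29,224 + 9,223 = 38,447.
Unemployment rate = 1,627 / 29,224 = 5.57%.
Labor force participation rate = 29,224 / 38,447 = 76.01%.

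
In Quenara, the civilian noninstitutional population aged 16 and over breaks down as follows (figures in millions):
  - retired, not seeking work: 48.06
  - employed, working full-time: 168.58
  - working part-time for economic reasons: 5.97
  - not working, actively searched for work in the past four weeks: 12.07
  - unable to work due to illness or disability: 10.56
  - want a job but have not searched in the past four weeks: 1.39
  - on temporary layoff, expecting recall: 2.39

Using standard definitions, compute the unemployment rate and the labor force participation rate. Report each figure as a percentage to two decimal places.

Employed = 168.58 + 5.97 = 174.55 million (anyone who worked, including part-time for economic reasons, counts as employed).
Unemployed = 12.07 + 2.39 = 14.46 million (jobless and actively searching, or on temporary layoff).
Labor force = 174.55 + 14.46 = 189.01 million.
Not in labor force = 48.06 + 10.56 + 1.39 = 60.01 million (those not working and not actively searching are outside the labor force — including those who want a job but have given up searching).
Civilian working-age population = 189.01 + 60.01 = 249.02 million.
Unemployment rate = 14.46 / 189.01 = 7.65%.
Labor force participation rate = 189.01 / 249.02 = 75.90%.

Unemployment rate ≈ 7.65%; labor force participation rate ≈ 75.90%.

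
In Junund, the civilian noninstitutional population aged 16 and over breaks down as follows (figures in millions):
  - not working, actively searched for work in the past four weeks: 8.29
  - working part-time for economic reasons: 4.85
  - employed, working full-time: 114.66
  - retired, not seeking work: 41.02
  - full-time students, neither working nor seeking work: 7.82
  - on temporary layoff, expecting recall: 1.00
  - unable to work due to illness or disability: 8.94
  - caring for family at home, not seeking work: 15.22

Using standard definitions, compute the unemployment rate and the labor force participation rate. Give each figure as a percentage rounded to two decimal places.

Employed = 4.85 + 114.66 = 119.51 million (anyone who worked, including part-time for economic reasons, counts as employed).
Unemployed = 8.29 + 1.00 = 9.29 million (jobless and actively searching, or on temporary layoff).
Labor force = 119.51 + 9.29 = 128.80 million.
Not in labor force = 41.02 + 7.82 + 8.94 + 15.22 = 73.00 million (those not working and not actively searching are outside the labor force).
Civilian working-age population = 128.80 + 73.00 = 201.80 million.
Unemployment rate = 9.29 / 128.80 = 7.21%.
Labor force participation rate = 128.80 / 201.80 = 63.83%.

Unemployment rate ≈ 7.21%; labor force participation rate ≈ 63.83%.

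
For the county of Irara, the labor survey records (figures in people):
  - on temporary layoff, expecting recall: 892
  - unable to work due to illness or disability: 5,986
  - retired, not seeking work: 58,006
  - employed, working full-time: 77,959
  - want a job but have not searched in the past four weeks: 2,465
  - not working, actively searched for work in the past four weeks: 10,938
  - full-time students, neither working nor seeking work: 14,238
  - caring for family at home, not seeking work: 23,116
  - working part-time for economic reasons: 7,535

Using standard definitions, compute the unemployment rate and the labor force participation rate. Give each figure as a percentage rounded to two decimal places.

Employed = 77,959 + 7,535 = 85,494 (anyone who worked, including part-time for economic reasons, counts as employed).
Unemployed = 892 + 10,938 = 11,830 (jobless and actively searching, or on temporary layoff).
Labor force = 85,494 + 11,830 = 97,324.
Not in labor force = 5,986 + 58,006 + 2,465 + 14,238 + 23,116 = 103,811 (those not working and not actively searching are outside the labor force — including those who want a job but have given up searching).
Civilian working-age population = 97,324 + 103,811 = 201,135.
Unemployment rate = 11,830 / 97,324 = 12.16%.
Labor force participation rate = 97,324 / 201,135 = 48.39%.

Unemployment rate ≈ 12.16%; labor force participation rate ≈ 48.39%.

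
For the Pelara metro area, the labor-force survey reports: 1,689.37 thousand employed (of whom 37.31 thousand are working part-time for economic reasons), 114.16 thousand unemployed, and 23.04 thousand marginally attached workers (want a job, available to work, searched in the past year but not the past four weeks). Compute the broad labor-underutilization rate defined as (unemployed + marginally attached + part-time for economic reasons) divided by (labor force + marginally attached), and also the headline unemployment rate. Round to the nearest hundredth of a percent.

Labor force = 1,689.37 + 114.16 = 1,803.53 thousand.
Numerator = 114.16 + 23.04 + 37.31 = 174.51 thousand.
Denominator = 1,803.53 + 23.04 = 1,826.57 thousand.
Broad rate = 174.51 / 1,826.57 = 9.55%.
Headline unemployment rate = 114.16 / 1,803.53 = 6.33%.

Broad underutilization rate ≈ 9.55%; headline unemployment rate ≈ 6.33%.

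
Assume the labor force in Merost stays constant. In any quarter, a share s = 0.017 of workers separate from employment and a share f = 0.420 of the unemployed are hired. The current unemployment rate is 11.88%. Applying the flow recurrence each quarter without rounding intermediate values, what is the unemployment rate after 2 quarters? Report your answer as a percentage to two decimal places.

Unemployment rate after two quarters ≈ 6.42%.

With a fixed labor force, u_{t+1} = u_t + s·(1−u_t) − f·u_t = u_t·(1−s−f) + s.
Here 1−s−f = 0.563 and s = 0.017.
u_1 = 0.118800 × 0.563 + 0.017 = 0.083884.
u_2 = 0.083884 × 0.563 + 0.017 = 0.064227.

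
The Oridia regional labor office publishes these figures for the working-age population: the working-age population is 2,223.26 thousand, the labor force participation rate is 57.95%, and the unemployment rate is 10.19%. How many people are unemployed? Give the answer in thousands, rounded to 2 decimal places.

Labor force = 0.5795 × 2,223.26 = 1,288.38 thousand.
Unemployed = 0.1019 × 1,288.38 ≈ 131.29 thousand.

About 131.29 thousand are unemployed.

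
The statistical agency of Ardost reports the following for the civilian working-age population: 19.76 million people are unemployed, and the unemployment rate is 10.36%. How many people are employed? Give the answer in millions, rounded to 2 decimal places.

About 170.97 million are employed.

Labor force = U / u = 19.76 / 0.1036 ≈ 190.73 million.
Employed = labor force − unemployed = 190.73 − 19.76 = 170.97 million.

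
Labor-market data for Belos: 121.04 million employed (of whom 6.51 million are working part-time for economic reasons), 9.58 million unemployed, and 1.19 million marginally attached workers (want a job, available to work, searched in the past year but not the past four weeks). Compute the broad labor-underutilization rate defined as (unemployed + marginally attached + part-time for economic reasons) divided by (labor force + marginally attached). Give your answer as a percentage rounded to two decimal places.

Labor force = 121.04 + 9.58 = 130.62 million.
Numerator = 9.58 + 1.19 + 6.51 = 17.28 million.
Denominator = 130.62 + 1.19 = 131.81 million.
Broad rate = 17.28 / 131.81 = 13.11%.

Broad underutilization rate ≈ 13.11%.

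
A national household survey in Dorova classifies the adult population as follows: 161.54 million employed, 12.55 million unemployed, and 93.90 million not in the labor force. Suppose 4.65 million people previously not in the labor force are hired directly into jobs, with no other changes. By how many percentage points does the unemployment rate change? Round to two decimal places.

Initially, labor force = 161.54 + 12.55 = 174.09 million, so u = 12.55/174.09 = 7.21%.
After the change, employed and labor force both rise by 4.65; unemployed unchanged → E = 166.19, U = 12.55, labor force = 178.74 million.
New unemployment rate = 12.55 / 178.74 = 7.02%.
Change = 7.02% − 7.21% = −0.19 percentage points.

The unemployment rate changes by −0.19 percentage points.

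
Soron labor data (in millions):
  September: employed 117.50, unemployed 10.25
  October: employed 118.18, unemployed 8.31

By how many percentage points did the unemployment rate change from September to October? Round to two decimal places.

The unemployment rate changed by −1.45 percentage points.

September: labor force = 117.50 + 10.25 = 127.75; u = 10.25/127.75 = 8.02%.
October: labor force = 118.18 + 8.31 = 126.49; u = 8.31/126.49 = 6.57%.
Change = 6.57% − 8.02% = −1.45 pp.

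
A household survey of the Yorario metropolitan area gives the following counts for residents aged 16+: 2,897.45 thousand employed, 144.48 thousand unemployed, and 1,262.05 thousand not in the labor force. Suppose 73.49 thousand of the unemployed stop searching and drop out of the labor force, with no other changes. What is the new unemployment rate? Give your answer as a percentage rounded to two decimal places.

New unemployment rate ≈ 2.39%.

Initially, labor force = 2,897.45 + 144.48 = 3,041.93 thousand, so u = 144.48/3,041.93 = 4.75%.
After the change, unemployed and labor force both fall by 73.49 → E = 2,897.45, U = 70.99, labor force = 2,968.44 thousand.
New unemployment rate = 70.99 / 2,968.44 = 2.39%.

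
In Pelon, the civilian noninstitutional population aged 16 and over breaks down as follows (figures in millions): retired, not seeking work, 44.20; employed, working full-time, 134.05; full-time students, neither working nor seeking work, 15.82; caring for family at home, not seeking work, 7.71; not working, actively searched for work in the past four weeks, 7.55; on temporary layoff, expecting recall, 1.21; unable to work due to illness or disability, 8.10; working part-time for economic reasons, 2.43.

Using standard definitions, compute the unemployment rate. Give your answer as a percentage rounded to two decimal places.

Unemployment rate ≈ 6.03%.

Employed = 134.05 + 2.43 = 136.48 million (anyone who worked, including part-time for economic reasons, counts as employed).
Unemployed = 7.55 + 1.21 = 8.76 million (jobless and actively searching, or on temporary layoff).
Labor force = 136.48 + 8.76 = 145.24 million.
Unemployment rate = 8.76 / 145.24 = 6.03%.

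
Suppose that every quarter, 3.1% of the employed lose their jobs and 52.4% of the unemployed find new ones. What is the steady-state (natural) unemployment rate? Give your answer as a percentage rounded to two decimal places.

At steady state the flows balance: s·E = f·U, so U/(E+U) = s/(s+f).
u* = 3.1 / (3.1 + 52.4) = 3.1 / 55.50 = 5.59%.

Steady-state unemployment rate ≈ 5.59%.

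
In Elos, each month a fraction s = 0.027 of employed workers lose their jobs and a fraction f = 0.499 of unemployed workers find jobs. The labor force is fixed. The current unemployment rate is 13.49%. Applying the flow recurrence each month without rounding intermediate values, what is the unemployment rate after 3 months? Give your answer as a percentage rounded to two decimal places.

With a fixed labor force, u_{t+1} = u_t + s·(1−u_t) − f·u_t = u_t·(1−s−f) + s.
Here 1−s−f = 0.474 and s = 0.027.
u_1 = 0.134900 × 0.474 + 0.027 = 0.090943.
u_2 = 0.090943 × 0.474 + 0.027 = 0.070107.
u_3 = 0.070107 × 0.474 + 0.027 = 0.060231.

Unemployment rate after three months ≈ 6.02%.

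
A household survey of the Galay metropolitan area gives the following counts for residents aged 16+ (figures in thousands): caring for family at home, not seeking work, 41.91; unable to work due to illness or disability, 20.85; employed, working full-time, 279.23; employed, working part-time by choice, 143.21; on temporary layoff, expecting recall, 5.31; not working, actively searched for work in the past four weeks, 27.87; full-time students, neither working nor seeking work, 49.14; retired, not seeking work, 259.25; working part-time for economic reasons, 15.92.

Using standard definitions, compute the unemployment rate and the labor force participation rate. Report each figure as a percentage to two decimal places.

Employed = 279.23 + 143.21 + 15.92 = 438.36 thousand (anyone who worked, including part-time for economic reasons, counts as employed).
Unemployed = 5.31 + 27.87 = 33.18 thousand (jobless and actively searching, or on temporary layoff).
Labor force = 438.36 + 33.18 = 471.54 thousand.
Not in labor force = 41.91 + 20.85 + 49.14 + 259.25 = 371.15 thousand (those not working and not actively searching are outside the labor force).
Civilian working-age population = 471.54 + 371.15 = 842.69 thousand.
Unemployment rate = 33.18 / 471.54 = 7.04%.
Labor force participation rate = 471.54 / 842.69 = 55.96%.

Unemployment rate ≈ 7.04%; labor force participation rate ≈ 55.96%.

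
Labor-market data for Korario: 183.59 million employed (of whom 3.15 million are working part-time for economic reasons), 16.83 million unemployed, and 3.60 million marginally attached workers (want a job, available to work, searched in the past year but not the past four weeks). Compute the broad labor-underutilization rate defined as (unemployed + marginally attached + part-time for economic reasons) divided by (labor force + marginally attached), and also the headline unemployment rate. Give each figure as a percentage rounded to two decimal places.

Labor force = 183.59 + 16.83 = 200.42 million.
Numerator = 16.83 + 3.60 + 3.15 = 23.58 million.
Denominator = 200.42 + 3.60 = 204.02 million.
Broad rate = 23.58 / 204.02 = 11.56%.
Headline unemployment rate = 16.83 / 200.42 = 8.40%.

Broad underutilization rate ≈ 11.56%; headline unemployment rate ≈ 8.40%.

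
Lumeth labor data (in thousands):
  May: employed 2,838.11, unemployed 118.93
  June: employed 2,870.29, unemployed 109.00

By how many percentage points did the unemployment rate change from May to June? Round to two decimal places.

The unemployment rate changed by −0.36 percentage points.

May: labor force = 2,838.11 + 118.93 = 2,957.04; u = 118.93/2,957.04 = 4.02%.
June: labor force = 2,870.29 + 109.00 = 2,979.29; u = 109.00/2,979.29 = 3.66%.
Change = 3.66% − 4.02% = −0.36 pp.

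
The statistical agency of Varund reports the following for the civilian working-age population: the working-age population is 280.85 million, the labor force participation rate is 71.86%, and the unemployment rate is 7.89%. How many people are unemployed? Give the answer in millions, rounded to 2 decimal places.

About 15.92 million are unemployed.

Labor force = 0.7186 × 280.85 = 201.82 million.
Unemployed = 0.0789 × 201.82 ≈ 15.92 million.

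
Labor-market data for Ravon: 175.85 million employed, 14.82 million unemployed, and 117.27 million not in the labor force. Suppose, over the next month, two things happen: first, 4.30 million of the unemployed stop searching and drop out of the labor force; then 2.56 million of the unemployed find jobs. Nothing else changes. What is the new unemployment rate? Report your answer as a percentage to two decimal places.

Initially, labor force = 175.85 + 14.82 = 190.67 million, so u = 14.82/190.67 = 7.77%.
After the first change, unemployed and labor force both fall by 4.30 → E = 175.85, U = 10.52, labor force = 186.37 million.
After the second change, unemployed falls and employed rises by 2.56; labor force unchanged → E = 178.41, U = 7.96, labor force = 186.37 million.
New unemployment rate = 7.96 / 186.37 = 4.27%.

New unemployment rate ≈ 4.27%.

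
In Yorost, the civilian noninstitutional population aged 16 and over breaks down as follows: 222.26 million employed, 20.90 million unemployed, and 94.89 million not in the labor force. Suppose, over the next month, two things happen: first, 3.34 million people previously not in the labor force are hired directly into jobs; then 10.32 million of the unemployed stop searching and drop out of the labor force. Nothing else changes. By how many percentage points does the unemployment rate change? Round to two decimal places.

The unemployment rate changes by −4.12 percentage points.

Initially, labor force = 222.26 + 20.90 = 243.16 million, so u = 20.90/243.16 = 8.60%.
After the first change, employed and labor force both rise by 3.34; unemployed unchanged → E = 225.60, U = 20.90, labor force = 246.50 million.
After the second change, unemployed and labor force both fall by 10.32 → E = 225.60, U = 10.58, labor force = 236.18 million.
New unemployment rate = 10.58 / 236.18 = 4.48%.
Change = 4.48% − 8.60% = −4.12 percentage points.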